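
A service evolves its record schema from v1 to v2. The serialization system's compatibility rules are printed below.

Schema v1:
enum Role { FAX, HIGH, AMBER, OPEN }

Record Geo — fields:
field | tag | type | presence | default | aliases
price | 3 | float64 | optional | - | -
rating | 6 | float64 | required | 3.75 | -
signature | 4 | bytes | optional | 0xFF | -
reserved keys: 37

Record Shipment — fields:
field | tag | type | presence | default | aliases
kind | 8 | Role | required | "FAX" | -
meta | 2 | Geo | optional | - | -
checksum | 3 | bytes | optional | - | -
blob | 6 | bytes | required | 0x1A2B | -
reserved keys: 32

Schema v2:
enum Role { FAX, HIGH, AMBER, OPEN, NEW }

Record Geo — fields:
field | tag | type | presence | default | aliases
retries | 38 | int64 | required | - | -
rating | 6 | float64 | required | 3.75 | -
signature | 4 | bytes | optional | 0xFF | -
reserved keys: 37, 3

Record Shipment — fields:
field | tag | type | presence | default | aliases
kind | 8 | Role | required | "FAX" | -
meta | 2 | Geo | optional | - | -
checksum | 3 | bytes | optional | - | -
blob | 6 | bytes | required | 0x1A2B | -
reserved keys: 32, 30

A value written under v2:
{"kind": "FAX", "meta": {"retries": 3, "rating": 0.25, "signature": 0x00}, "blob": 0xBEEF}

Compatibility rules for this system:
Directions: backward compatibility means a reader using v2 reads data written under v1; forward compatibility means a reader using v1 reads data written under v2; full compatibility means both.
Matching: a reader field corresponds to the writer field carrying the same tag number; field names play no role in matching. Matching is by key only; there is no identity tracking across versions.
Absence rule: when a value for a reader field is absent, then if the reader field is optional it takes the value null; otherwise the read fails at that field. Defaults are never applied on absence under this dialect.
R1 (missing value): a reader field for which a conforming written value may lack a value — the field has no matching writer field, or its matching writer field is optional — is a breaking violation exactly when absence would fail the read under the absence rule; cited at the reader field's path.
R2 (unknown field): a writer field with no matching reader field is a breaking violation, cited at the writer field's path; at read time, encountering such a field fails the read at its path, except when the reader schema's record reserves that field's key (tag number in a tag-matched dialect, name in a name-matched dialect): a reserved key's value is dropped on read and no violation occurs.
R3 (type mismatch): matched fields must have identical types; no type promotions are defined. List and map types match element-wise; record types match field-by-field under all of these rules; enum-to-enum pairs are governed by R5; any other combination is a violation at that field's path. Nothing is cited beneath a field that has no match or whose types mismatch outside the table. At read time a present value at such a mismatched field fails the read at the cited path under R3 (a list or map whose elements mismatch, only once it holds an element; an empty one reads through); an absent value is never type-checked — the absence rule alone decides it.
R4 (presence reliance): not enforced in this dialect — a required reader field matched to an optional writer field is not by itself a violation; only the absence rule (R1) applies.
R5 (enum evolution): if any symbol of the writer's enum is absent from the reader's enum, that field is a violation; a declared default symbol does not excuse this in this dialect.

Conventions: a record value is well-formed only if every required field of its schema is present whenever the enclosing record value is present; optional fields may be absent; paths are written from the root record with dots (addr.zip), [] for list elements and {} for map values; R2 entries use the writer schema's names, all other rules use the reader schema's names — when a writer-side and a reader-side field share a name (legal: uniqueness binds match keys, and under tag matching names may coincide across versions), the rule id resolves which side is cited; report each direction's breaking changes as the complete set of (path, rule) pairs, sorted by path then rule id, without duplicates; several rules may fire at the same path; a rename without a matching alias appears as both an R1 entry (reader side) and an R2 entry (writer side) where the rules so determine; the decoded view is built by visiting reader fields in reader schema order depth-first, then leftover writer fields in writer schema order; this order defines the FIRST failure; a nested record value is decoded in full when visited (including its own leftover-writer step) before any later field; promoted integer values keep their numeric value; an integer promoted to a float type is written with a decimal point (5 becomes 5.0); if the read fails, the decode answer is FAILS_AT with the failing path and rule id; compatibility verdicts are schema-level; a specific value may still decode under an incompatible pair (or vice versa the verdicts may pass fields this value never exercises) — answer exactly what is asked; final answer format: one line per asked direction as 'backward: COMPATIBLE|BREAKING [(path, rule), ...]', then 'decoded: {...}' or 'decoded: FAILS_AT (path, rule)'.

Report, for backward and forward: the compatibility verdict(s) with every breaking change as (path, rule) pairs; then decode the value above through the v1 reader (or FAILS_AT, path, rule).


in Shipment below, arrows point writer -> reader
backward for Shipment (reader v2, writer v1):
  writer required, Role -> Role: reader kind maps from writer kind
  writer optional, Geo -> Geo: reader meta maps from writer meta
  writer optional, bytes -> bytes: reader checksum maps from writer checksum
  writer required, bytes -> bytes: reader blob maps from writer blob
  no writer field matches reader meta.retries
  writer required, float64 -> float64: reader meta.rating maps from writer meta.rating
  writer optional, bytes -> bytes: reader meta.signature maps from writer meta.signature
  writer field meta.price has no reader counterpart
  breaking: (meta.retries, R1)
  => backward verdict for Shipment: BREAKING, 1 violation(s)
forward for Shipment (reader v1, writer v2):
  writer required, Role -> Role: reader kind maps from writer kind
  writer optional, Geo -> Geo: reader meta maps from writer meta
  writer optional, bytes -> bytes: reader checksum maps from writer checksum
  writer required, bytes -> bytes: reader blob maps from writer blob
  no writer field matches reader meta.price
  writer required, float64 -> float64: reader meta.rating maps from writer meta.rating
  writer optional, bytes -> bytes: reader meta.signature maps from writer meta.signature
  writer field meta.retries has no reader counterpart
  breaking: (kind, R5)
  breaking: (meta.retries, R2)
  => forward verdict for Shipment: BREAKING, 2 violation(s)
decode walk for Shipment under reader schema v1:
  kind := "FAX"
  meta.price := null (not supplied -> null)
  meta.rating := 0.25
  meta.signature := 0x00
  read fails at meta.retries under R2 (unknown field)
  => FAILS_AT (meta.retries, R2)

backward: BREAKING [(meta.retries, R1)]; forward: BREAKING [(kind, R5), (meta.retries, R2)]; decoded: FAILS_AT (meta.retries, R2)


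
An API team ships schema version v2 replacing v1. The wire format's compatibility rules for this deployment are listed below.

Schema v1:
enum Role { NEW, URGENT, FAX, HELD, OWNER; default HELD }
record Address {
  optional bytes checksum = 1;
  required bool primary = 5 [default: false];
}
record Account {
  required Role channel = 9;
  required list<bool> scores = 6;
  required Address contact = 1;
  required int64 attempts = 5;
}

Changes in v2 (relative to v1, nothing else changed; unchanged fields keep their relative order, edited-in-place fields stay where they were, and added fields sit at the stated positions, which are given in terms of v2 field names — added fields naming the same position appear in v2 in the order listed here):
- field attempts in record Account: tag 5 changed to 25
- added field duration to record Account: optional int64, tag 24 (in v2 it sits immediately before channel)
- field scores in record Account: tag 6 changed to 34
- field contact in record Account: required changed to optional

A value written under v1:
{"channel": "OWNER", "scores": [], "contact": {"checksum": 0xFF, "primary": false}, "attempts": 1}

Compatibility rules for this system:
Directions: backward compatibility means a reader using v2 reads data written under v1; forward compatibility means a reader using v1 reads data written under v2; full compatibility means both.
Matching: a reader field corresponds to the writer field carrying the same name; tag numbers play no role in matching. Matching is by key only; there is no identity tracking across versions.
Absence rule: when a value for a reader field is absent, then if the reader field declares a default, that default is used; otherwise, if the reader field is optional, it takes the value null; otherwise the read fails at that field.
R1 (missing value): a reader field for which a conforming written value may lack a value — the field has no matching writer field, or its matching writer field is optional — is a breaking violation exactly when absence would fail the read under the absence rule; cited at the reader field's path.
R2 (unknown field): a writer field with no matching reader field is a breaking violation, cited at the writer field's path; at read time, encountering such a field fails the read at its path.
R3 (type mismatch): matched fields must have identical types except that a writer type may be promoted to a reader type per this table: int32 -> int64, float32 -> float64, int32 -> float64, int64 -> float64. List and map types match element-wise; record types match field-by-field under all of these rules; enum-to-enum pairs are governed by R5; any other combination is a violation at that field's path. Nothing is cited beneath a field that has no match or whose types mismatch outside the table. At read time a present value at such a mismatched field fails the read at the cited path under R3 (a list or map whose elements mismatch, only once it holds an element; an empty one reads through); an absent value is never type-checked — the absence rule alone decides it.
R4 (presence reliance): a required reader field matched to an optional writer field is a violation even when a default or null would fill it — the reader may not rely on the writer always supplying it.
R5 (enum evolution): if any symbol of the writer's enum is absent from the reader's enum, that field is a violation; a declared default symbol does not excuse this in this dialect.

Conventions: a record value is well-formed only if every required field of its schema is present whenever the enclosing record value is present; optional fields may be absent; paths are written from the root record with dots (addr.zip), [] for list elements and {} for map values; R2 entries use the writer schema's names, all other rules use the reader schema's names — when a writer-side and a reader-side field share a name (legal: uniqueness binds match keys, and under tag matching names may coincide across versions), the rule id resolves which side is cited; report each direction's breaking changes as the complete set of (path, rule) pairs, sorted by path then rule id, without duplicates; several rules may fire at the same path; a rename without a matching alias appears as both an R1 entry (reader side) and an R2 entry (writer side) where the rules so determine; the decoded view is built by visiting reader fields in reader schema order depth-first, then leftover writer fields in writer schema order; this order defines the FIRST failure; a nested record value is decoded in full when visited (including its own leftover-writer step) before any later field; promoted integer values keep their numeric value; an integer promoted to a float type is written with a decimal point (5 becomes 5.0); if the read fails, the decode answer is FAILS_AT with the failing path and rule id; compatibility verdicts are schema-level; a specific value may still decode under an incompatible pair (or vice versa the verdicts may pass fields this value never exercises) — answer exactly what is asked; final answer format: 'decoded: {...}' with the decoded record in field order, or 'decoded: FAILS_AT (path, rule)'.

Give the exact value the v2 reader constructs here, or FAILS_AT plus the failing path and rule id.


each type pair in Account: writer, then reader
decode (reader v2):
  duration := null (absent, optional -> null)
  channel := "OWNER"
  scores := []
  contact.checksum := 0xFF
  contact.primary := false
  attempts := 1
  => decoded: {"duration": null, "channel": "OWNER", "scores": [], "contact": {"checksum": 0xFF, "primary": false}, "attempts": 1}
remaining Account differences; none change what is asked:
  field attempts in record Account: tag 5 changed to 25 -> no rule fires on it and the decoded Account view is identical with or without it
  field scores in record Account: tag 6 changed to 34 -> no rule fires on it and the decoded Account view is identical with or without it
  field contact in record Account: required changed to optional -> shifts the Account verdicts, not this decode

decoded: {"duration": null, "channel": "OWNER", "scores": [], "contact": {"checksum": 0xFF, "primary": false}, "attempts": 1}


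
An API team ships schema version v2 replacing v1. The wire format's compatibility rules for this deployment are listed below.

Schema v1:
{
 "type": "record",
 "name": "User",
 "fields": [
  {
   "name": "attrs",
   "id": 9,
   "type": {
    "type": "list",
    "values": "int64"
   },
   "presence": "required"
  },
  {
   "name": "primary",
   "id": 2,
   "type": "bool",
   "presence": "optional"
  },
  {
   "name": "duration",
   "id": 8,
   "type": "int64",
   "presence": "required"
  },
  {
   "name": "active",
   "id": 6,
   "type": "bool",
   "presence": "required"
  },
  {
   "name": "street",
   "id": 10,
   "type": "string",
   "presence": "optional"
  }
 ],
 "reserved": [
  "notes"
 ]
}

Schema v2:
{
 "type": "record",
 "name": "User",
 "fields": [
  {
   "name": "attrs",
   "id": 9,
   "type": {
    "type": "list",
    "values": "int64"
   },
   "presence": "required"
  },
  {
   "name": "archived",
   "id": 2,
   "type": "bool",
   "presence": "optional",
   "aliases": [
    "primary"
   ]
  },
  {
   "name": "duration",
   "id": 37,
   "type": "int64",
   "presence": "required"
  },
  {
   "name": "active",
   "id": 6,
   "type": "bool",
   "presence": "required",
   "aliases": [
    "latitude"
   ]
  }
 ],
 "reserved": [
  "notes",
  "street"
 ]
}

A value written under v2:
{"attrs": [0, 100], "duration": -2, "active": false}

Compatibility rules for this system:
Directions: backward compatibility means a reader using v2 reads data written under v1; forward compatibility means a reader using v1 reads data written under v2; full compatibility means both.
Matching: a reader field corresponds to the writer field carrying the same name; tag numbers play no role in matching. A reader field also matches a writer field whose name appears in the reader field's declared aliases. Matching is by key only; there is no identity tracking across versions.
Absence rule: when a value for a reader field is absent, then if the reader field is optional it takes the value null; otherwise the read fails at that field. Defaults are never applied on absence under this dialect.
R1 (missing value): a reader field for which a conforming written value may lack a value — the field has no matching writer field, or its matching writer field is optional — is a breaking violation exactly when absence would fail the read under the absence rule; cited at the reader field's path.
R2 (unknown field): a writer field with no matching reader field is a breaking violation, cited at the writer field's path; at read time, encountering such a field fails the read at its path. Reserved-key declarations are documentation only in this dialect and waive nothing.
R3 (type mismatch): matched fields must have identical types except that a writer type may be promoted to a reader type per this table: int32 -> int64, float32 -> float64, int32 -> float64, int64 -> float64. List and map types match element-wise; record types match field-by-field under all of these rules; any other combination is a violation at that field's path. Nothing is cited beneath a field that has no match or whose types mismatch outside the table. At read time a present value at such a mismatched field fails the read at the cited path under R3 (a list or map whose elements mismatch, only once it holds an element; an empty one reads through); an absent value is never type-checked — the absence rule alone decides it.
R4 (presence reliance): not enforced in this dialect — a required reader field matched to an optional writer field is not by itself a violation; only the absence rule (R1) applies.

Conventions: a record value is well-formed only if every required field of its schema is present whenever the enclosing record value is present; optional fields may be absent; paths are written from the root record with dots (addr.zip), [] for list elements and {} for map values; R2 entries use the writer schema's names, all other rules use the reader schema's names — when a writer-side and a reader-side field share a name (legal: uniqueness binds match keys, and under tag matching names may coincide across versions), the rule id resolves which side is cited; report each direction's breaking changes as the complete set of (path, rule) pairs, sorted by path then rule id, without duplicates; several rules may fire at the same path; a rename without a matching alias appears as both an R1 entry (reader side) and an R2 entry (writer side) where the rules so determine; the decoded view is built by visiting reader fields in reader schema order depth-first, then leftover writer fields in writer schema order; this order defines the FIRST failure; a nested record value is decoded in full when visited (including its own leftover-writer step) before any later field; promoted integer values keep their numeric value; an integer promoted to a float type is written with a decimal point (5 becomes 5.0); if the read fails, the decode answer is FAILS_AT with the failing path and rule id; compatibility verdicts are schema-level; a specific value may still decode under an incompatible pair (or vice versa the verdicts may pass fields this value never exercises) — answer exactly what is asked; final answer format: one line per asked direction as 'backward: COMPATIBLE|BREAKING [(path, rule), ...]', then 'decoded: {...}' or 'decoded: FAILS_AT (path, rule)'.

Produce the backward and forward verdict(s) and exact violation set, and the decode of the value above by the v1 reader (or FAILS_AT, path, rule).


arrows below run writer -> reader for User
checking backward for User: reader v2 against writer v1:
  attrs: paired with writer attrs (list<int64> -> list<int64>; writer required)
  archived: paired with writer primary (bool -> bool; writer optional)
  duration: paired with writer duration (int64 -> int64; writer required)
  active: paired with writer active (bool -> bool; writer required)
  street (writer side), unknown to reader
  violation R2 at street
  => backward: BREAKING (1)
checking forward for User: reader v1 against writer v2:
  attrs: paired with writer attrs (list<int64> -> list<int64>; writer required)
  primary: no writer match
  duration: paired with writer duration (int64 -> int64; writer required)
  active: paired with writer active (bool -> bool; writer required)
  street: no writer match
  archived (writer side), unknown to reader
  violation R2 at archived
  => forward: BREAKING (1)
decode (reader v1):
  attrs := [0, 100]
  primary := null (absent, optional -> null)
  duration := -2
  active := false
  street := null (absent, optional -> null)
  => decoded: {"attrs": [0, 100], "primary": null, "duration": -2, "active": false, "street": null}

backward: BREAKING [(street, R2)]; forward: BREAKING [(archived, R2)]; decoded: {"attrs": [0, 100], "primary": null, "duration": -2, "active": false, "street": null}


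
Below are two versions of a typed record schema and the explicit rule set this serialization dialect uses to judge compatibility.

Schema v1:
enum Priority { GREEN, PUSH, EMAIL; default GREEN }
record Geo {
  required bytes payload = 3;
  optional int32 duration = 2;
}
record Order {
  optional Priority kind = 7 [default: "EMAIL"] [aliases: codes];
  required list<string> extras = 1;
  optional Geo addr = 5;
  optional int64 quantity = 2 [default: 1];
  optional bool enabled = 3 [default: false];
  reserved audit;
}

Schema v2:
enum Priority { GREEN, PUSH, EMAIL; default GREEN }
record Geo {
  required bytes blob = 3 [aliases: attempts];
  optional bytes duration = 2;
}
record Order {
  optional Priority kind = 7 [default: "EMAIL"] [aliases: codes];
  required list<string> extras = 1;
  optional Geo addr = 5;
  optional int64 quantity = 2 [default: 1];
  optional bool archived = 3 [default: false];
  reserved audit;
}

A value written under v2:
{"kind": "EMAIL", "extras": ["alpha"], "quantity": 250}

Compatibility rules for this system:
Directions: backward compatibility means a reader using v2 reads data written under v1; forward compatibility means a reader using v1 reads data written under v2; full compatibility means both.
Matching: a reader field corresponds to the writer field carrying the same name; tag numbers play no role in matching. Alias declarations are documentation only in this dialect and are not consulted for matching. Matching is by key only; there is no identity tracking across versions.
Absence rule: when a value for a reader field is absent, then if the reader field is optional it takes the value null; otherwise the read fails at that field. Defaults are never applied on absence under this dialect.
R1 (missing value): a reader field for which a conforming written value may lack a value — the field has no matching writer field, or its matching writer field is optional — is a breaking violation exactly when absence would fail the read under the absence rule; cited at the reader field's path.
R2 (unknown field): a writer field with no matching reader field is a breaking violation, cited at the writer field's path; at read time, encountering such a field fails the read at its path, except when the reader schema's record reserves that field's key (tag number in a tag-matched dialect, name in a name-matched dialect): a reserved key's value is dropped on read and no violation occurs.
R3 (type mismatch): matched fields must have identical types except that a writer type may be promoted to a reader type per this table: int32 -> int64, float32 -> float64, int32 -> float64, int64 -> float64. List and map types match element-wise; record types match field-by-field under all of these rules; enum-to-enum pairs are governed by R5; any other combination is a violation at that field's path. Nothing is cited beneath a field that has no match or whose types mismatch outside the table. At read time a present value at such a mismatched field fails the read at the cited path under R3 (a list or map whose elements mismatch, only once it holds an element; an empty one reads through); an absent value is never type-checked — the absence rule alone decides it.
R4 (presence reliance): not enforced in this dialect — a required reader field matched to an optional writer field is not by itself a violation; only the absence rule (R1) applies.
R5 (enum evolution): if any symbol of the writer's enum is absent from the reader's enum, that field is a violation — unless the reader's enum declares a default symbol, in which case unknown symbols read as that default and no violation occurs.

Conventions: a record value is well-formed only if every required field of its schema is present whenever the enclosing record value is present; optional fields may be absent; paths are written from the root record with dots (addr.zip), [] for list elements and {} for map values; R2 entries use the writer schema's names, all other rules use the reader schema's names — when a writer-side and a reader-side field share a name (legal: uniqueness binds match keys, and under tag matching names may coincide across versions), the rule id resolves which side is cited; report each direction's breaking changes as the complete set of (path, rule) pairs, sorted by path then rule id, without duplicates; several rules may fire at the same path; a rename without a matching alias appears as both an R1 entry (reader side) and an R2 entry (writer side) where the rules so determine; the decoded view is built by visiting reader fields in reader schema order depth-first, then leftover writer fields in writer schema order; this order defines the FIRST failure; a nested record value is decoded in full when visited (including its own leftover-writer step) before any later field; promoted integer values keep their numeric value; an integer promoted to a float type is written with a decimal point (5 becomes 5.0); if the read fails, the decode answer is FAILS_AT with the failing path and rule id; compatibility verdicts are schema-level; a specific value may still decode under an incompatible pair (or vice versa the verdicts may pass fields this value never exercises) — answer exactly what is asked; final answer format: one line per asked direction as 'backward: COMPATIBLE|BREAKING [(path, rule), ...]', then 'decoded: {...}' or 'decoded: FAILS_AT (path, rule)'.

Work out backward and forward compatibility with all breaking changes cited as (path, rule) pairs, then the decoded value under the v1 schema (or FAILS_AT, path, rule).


backward: BREAKING [(addr.blob, R1), (addr.duration, R3), (addr.payload, R2), (enabled, R2)]; forward: BREAKING [(addr.blob, R2), (addr.duration, R3), (addr.payload, R1), (archived, R2)]; decoded: {"kind": "EMAIL", "extras": ["alpha"], "addr": null, "quantity": 250, "enabled": null}

arrows below run writer -> reader for Order
backward analysis of Order with v2 as reader and v1 as writer:
  kind: paired with writer kind (Priority -> Priority; writer optional)
  extras: paired with writer extras (list<string> -> list<string>; writer required)
  addr: paired with writer addr (Geo -> Geo; writer optional)
  quantity: paired with writer quantity (int64 -> int64; writer optional)
  archived: no writer-side match
  writer field enabled has no reader counterpart
  addr.blob: no writer-side match
  addr.duration: paired with writer addr.duration (int32 -> bytes; writer optional)
  writer field addr.payload has no reader counterpart
  violation R1 at addr.blob
  violation R3 at addr.duration
  violation R2 at addr.payload
  violation R2 at enabled
  => backward verdict for Order: BREAKING, 4 violation(s)
forward analysis of Order with v1 as reader and v2 as writer:
  kind: paired with writer kind (Priority -> Priority; writer optional)
  extras: paired with writer extras (list<string> -> list<string>; writer required)
  addr: paired with writer addr (Geo -> Geo; writer optional)
  quantity: paired with writer quantity (int64 -> int64; writer optional)
  enabled: no writer-side match
  writer field archived has no reader counterpart
  addr.payload: no writer-side match
  addr.duration: paired with writer addr.duration (bytes -> int32; writer optional)
  writer field addr.blob has no reader counterpart
  violation R2 at addr.blob
  violation R3 at addr.duration
  violation R1 at addr.payload
  violation R2 at archived
  => forward verdict for Order: BREAKING, 4 violation(s)
decode walk for Order under reader schema v1:
  kind := "EMAIL"
  extras := ["alpha"]
  addr := null (not supplied -> null)
  quantity := 250
  enabled := null (not supplied -> null)
  => decoded: {"kind": "EMAIL", "extras": ["alpha"], "addr": null, "quantity": 250, "enabled": null}


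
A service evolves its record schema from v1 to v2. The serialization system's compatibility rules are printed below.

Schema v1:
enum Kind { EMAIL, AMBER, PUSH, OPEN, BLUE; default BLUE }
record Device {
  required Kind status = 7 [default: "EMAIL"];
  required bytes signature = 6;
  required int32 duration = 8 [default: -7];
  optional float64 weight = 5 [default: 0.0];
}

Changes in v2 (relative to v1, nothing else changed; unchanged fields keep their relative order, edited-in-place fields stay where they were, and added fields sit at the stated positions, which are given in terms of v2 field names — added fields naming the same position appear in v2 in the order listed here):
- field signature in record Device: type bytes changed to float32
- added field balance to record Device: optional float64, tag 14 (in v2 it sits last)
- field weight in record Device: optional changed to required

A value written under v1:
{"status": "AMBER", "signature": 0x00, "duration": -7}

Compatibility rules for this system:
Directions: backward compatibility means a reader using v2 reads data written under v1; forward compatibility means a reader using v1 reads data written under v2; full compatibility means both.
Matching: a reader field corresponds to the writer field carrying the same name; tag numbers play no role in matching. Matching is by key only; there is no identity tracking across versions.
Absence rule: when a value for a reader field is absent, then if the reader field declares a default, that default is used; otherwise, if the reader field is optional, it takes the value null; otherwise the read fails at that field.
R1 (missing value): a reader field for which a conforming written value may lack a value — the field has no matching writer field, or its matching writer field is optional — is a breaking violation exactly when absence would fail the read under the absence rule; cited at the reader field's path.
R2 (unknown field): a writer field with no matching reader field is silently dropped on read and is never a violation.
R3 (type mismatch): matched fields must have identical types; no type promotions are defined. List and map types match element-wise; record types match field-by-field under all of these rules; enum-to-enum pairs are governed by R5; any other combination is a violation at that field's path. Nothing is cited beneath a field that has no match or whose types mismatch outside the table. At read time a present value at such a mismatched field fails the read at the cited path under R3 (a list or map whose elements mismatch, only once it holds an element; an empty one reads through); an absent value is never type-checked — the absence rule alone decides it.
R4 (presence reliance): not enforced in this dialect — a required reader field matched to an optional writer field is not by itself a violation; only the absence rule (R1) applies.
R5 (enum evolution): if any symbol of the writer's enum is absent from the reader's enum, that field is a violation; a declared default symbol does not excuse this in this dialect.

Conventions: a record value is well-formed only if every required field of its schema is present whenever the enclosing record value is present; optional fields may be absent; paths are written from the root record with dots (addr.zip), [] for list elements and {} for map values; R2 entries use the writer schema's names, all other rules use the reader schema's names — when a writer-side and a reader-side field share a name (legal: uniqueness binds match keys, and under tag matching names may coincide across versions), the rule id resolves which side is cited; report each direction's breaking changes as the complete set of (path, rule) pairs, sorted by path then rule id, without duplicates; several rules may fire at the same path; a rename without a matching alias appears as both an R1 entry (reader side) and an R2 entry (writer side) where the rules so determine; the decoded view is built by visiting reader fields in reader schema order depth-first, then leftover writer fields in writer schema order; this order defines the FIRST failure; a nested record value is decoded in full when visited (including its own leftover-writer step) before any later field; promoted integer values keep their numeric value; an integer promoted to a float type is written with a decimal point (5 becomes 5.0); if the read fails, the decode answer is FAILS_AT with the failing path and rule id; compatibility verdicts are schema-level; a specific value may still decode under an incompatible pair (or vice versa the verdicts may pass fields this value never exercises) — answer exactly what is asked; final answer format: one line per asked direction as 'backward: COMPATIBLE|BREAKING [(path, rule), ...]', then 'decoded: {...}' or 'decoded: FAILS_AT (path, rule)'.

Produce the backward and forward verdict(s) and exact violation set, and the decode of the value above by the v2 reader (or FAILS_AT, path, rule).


the writer's type comes first in each Device pair
backward on Device — v2 reading data written by v1:
  status: Kind -> Kind, writer required; from status
  signature: bytes -> float32, writer required; from signature
  duration: int32 -> int32, writer required; from duration
  weight: float64 -> float64, writer optional; from weight
  balance: no writer-side match
  violation R3 at signature
  => backward verdict for Device: BREAKING, 1 violation(s)
forward on Device — v1 reading data written by v2:
  status: Kind -> Kind, writer required; from status
  signature: float32 -> bytes, writer required; from signature
  duration: int32 -> int32, writer required; from duration
  weight: float64 -> float64, writer required; from weight
  writer field balance has no reader counterpart
  violation R3 at signature
  => forward verdict for Device: BREAKING, 1 violation(s)
decode walk for Device under reader schema v2:
  status := "AMBER"
  read fails at signature under R3
  => FAILS_AT (signature, R3)

backward: BREAKING [(signature, R3)]; forward: BREAKING [(signature, R3)]; decoded: FAILS_AT (signature, R3)


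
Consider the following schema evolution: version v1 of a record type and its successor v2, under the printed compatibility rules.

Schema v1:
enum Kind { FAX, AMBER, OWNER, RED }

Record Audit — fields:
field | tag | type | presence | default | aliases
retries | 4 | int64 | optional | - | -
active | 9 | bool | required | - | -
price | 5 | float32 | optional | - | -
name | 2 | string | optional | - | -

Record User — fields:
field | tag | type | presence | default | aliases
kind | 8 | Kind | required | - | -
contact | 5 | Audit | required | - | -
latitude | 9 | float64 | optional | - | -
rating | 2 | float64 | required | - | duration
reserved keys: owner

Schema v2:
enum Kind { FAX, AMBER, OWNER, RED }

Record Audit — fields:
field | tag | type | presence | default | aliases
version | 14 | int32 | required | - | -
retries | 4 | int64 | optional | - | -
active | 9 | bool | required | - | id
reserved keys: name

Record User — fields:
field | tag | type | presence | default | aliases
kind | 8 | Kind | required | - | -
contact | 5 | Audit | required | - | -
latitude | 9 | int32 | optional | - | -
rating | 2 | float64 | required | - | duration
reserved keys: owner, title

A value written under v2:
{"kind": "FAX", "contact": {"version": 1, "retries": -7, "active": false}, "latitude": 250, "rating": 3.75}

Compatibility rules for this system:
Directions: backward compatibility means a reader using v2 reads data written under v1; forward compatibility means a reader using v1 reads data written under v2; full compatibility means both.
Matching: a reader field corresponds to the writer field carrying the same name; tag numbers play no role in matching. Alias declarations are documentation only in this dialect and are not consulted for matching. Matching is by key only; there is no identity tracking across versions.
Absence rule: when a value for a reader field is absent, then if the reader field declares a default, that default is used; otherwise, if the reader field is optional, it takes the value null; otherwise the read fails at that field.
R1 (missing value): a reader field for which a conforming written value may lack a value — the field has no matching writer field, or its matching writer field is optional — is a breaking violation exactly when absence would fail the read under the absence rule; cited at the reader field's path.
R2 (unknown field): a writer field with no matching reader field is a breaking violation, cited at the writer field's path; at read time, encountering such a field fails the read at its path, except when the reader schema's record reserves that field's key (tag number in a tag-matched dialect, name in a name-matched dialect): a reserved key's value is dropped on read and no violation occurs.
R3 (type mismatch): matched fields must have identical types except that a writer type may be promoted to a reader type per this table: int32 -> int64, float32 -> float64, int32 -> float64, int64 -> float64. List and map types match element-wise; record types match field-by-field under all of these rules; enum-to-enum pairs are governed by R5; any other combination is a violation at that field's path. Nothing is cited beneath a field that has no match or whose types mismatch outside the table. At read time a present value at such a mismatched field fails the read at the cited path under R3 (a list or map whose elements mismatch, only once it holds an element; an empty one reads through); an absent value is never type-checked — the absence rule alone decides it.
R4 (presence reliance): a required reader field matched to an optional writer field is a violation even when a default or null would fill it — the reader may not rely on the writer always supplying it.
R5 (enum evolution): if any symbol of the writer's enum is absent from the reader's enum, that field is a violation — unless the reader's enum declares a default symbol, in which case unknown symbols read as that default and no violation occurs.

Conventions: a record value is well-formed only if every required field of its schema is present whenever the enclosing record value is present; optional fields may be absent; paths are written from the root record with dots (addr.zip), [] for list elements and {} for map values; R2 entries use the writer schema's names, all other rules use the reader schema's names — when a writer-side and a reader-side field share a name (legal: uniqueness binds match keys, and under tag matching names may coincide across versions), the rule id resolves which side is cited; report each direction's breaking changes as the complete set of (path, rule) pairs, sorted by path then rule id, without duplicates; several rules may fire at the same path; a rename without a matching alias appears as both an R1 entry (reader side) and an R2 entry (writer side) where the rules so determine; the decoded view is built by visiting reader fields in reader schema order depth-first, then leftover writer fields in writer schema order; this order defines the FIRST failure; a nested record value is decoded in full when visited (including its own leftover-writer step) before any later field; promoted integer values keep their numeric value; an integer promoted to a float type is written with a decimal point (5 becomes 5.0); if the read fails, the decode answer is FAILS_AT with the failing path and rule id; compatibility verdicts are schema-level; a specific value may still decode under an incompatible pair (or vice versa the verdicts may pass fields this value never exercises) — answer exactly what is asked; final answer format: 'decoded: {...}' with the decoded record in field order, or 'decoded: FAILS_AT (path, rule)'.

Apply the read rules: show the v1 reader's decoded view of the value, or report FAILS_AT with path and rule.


decoded: FAILS_AT (contact.version, R2)

each type pair in User: writer, then reader
migrating the User value to v1:
  kind := "FAX"
  contact.retries := -7
  contact.active := false
  contact.price := null (absent, optional -> null)
  contact.name := null (absent, optional -> null)
  read fails at contact.version under R2 (unknown field)
  => FAILS_AT (contact.version, R2)
the other User changes do not affect what is asked:
  field latitude in record User: type float64 changed to int32 -> affects the rule determinations only; this particular User value decodes identically
  removed field name from record Audit (its key "name" joins the reserved list) -> no rule fires on it and the decoded User view is identical with or without it
  removed field price from record Audit -> affects the rule determinations only; this particular User value decodes identically
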